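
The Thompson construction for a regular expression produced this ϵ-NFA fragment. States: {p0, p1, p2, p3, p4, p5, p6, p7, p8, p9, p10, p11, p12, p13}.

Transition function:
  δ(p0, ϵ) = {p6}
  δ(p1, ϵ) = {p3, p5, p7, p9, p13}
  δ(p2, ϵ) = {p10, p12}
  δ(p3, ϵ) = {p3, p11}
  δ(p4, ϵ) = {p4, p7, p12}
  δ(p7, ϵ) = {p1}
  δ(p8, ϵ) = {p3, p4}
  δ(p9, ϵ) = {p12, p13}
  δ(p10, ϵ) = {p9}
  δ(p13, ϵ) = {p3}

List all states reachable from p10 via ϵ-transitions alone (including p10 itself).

Start with {p10}.
From p10 via ϵ: add p9.
From p9 via ϵ: add p12, p13.
From p13 via ϵ: add p3.
From p3 via ϵ: add p11.
No new states can be added; the closed set is {p3, p9, p10, p11, p12, p13}.

{p3, p9, p10, p11, p12, p13}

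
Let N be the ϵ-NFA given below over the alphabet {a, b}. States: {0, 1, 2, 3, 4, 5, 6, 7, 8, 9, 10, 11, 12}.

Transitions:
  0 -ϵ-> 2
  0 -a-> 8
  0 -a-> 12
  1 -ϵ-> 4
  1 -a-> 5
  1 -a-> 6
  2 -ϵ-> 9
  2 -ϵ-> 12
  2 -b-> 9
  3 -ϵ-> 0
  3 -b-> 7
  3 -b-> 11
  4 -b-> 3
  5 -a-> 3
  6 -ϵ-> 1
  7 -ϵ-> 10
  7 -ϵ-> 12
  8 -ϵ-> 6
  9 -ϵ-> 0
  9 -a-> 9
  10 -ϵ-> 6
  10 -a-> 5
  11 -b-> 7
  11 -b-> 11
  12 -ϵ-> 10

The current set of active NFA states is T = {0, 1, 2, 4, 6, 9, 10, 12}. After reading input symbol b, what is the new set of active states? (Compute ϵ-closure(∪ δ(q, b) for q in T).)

2 on b → {9}.
4 on b → {3}.
No b-transition from 0, 1, 6, 9, 10, 12.
Union after reading b: {3, 9}.
Now take the ϵ-closure:
From 3 via ϵ: add 0.
From 0 via ϵ: add 2.
From 2 via ϵ: add 12.
From 12 via ϵ: add 10.
From 10 via ϵ: add 6.
From 6 via ϵ: add 1.
From 1 via ϵ: add 4.
No new states can be added; the closed set is {0, 1, 2, 3, 4, 6, 9, 10, 12}.

{0, 1, 2, 3, 4, 6, 9, 10, 12}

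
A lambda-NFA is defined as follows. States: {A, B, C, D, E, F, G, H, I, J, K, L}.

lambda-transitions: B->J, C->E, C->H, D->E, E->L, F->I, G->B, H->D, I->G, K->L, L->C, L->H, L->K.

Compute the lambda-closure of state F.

{B, F, G, I, J}

Start with {F}.
From F via lambda: add I.
From I via lambda: add G.
From G via lambda: add B.
From B via lambda: add J.
No new states can be added; the closed set is {B, F, G, I, J}.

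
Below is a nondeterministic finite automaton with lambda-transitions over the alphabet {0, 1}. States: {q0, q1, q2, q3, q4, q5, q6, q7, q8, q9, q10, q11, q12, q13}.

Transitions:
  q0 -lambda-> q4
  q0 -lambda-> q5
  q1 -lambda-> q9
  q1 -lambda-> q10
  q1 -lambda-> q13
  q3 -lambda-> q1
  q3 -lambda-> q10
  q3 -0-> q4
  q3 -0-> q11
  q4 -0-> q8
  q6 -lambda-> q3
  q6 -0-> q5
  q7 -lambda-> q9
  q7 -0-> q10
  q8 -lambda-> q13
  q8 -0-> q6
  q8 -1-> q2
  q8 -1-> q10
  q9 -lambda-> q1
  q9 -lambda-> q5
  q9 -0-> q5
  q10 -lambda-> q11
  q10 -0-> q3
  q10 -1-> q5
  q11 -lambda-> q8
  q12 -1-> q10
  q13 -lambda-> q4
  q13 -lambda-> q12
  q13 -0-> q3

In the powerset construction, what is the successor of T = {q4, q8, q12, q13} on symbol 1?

q8 on 1 → {q2, q10}.
q12 on 1 → {q10}.
No 1-transition from q4, q13.
Union after reading 1: {q2, q10}.
Now take the lambda-closure:
From q10 via lambda: add q11.
From q11 via lambda: add q8.
From q8 via lambda: add q13.
From q13 via lambda: add q4, q12.
No new states can be added; the closed set is {q2, q4, q8, q10, q11, q12, q13}.

{q2, q4, q8, q10, q11, q12, q13}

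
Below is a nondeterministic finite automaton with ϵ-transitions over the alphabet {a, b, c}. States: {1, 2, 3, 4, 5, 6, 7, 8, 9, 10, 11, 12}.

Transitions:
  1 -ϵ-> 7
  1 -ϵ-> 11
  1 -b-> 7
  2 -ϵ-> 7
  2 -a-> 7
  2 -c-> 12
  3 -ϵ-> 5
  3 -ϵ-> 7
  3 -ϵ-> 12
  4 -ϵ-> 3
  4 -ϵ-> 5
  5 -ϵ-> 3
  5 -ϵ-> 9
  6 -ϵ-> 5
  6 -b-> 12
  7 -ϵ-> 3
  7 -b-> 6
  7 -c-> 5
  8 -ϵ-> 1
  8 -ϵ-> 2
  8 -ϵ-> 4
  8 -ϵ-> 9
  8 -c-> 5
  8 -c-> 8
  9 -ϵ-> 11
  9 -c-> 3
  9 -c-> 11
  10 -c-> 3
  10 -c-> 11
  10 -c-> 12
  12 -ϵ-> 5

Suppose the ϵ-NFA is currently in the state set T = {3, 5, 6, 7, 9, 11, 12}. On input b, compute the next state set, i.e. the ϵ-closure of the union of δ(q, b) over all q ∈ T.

6 on b → {12}.
7 on b → {6}.
No b-transition from 3, 5, 9, 11, 12.
Union after reading b: {6, 12}.
Now take the ϵ-closure:
From 6 via ϵ: add 5.
From 5 via ϵ: add 3, 9.
From 3 via ϵ: add 7.
From 9 via ϵ: add 11.
No new states can be added; the closed set is {3, 5, 6, 7, 9, 11, 12}.

{3, 5, 6, 7, 9, 11, 12}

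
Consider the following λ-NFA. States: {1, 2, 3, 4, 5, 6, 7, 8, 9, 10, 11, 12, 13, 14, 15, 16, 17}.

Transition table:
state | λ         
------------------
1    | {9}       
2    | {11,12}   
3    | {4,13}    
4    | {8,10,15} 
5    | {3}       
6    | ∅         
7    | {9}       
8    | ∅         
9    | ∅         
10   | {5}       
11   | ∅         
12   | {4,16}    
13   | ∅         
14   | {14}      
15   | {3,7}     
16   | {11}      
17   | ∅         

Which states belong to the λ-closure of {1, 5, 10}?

Start with {1, 5, 10}.
From 1 via λ: add 9.
From 5 via λ: add 3.
From 3 via λ: add 4, 13.
From 4 via λ: add 8, 15.
From 15 via λ: add 7.
No new states can be added; the closed set is {1, 3, 4, 5, 7, 8, 9, 10, 13, 15}.

{1, 3, 4, 5, 7, 8, 9, 10, 13, 15}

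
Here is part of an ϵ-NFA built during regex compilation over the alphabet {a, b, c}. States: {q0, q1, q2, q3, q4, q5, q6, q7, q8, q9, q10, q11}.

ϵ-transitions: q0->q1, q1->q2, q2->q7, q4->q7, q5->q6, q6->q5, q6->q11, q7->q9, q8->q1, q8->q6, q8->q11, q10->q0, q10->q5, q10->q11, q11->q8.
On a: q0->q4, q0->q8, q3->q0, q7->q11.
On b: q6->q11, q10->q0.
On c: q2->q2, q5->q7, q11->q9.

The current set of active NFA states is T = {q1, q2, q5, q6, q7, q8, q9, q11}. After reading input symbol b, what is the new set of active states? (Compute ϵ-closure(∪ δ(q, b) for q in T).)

q6 on b → {q11}.
No b-transition from q1, q2, q5, q7, q8, q9, q11.
Union after reading b: {q11}.
Now take the ϵ-closure:
From q11 via ϵ: add q8.
From q8 via ϵ: add q1, q6.
From q1 via ϵ: add q2.
From q6 via ϵ: add q5.
From q2 via ϵ: add q7.
From q7 via ϵ: add q9.
No new states can be added; the closed set is {q1, q2, q5, q6, q7, q8, q9, q11}.

{q1, q2, q5, q6, q7, q8, q9, q11}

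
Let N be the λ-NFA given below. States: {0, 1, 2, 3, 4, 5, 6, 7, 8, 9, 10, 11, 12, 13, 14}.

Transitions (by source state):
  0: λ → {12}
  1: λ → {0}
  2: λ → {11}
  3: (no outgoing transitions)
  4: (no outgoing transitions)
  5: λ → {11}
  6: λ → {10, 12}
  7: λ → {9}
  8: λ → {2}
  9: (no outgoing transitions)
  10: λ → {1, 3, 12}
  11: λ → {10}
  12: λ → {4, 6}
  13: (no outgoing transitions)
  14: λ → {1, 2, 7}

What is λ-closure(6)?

{0, 1, 3, 4, 6, 10, 12}

Start with {6}.
From 6 via λ: add 10, 12.
From 10 via λ: add 1, 3.
From 12 via λ: add 4.
From 1 via λ: add 0.
No new states can be added; the closed set is {0, 1, 3, 4, 6, 10, 12}.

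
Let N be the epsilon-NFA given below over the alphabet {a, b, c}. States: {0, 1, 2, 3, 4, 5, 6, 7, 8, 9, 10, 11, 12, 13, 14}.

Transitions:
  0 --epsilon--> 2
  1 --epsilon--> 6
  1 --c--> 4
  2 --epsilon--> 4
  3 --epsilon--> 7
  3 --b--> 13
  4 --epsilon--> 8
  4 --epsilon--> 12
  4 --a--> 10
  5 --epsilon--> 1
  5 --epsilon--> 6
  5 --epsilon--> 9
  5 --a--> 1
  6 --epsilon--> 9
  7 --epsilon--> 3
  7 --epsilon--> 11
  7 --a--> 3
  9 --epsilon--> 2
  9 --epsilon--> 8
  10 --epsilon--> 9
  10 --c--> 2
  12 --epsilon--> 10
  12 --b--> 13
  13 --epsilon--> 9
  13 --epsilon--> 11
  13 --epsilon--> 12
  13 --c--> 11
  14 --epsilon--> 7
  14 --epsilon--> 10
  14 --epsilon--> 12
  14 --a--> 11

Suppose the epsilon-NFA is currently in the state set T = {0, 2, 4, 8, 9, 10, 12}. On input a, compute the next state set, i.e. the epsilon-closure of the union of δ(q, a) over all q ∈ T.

{2, 4, 8, 9, 10, 12}

4 on a → {10}.
No a-transition from 0, 2, 8, 9, 10, 12.
Union after reading a: {10}.
Now take the epsilon-closure:
From 10 via epsilon: add 9.
From 9 via epsilon: add 2, 8.
From 2 via epsilon: add 4.
From 4 via epsilon: add 12.
No new states can be added; the closed set is {2, 4, 8, 9, 10, 12}.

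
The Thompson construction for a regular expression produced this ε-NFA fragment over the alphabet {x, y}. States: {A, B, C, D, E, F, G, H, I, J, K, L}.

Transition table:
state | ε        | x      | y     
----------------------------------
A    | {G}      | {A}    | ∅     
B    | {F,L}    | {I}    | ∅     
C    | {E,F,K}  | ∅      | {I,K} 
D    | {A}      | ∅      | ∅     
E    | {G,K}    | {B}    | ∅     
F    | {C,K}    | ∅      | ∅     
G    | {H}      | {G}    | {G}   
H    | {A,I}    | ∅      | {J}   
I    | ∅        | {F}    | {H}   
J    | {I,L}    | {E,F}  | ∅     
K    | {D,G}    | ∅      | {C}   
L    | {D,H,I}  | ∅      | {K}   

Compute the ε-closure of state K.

{A, D, G, H, I, K}

Start with {K}.
From K via ε: add D, G.
From D via ε: add A.
From G via ε: add H.
From H via ε: add I.
No new states can be added; the closed set is {A, D, G, H, I, K}.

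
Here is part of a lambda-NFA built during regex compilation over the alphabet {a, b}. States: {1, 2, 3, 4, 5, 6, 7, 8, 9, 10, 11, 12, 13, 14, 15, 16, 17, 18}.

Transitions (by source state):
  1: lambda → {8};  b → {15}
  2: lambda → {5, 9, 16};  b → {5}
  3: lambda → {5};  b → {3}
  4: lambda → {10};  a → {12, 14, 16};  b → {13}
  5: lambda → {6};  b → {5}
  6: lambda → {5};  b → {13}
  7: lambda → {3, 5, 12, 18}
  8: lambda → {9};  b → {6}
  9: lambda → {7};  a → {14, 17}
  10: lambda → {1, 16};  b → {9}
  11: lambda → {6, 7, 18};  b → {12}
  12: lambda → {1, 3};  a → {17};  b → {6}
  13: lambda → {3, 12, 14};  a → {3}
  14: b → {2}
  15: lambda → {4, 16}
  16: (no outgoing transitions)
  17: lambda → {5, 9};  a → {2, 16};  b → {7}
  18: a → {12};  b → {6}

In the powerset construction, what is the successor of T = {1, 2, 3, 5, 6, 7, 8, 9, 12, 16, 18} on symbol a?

{1, 3, 5, 6, 7, 8, 9, 12, 14, 17, 18}

9 on a → {14, 17}.
12 on a → {17}.
18 on a → {12}.
No a-transition from 1, 2, 3, 5, 6, 7, 8, 16.
Union after reading a: {12, 14, 17}.
Now take the lambda-closure:
From 12 via lambda: add 1, 3.
From 17 via lambda: add 5, 9.
From 1 via lambda: add 8.
From 5 via lambda: add 6.
From 9 via lambda: add 7.
From 7 via lambda: add 18.
No new states can be added; the closed set is {1, 3, 5, 6, 7, 8, 9, 12, 14, 17, 18}.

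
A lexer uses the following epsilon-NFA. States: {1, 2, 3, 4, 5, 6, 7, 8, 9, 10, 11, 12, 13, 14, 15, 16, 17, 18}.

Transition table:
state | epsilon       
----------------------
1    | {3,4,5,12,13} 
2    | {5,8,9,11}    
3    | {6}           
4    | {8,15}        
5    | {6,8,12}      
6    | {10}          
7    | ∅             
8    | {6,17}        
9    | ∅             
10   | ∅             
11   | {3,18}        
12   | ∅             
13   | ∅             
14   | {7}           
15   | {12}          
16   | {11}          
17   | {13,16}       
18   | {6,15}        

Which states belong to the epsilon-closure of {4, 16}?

{3, 4, 6, 8, 10, 11, 12, 13, 15, 16, 17, 18}

Start with {4, 16}.
From 4 via epsilon: add 8, 15.
From 16 via epsilon: add 11.
From 8 via epsilon: add 6, 17.
From 11 via epsilon: add 3, 18.
From 15 via epsilon: add 12.
From 6 via epsilon: add 10.
From 17 via epsilon: add 13.
No new states can be added; the closed set is {3, 4, 6, 8, 10, 11, 12, 13, 15, 16, 17, 18}.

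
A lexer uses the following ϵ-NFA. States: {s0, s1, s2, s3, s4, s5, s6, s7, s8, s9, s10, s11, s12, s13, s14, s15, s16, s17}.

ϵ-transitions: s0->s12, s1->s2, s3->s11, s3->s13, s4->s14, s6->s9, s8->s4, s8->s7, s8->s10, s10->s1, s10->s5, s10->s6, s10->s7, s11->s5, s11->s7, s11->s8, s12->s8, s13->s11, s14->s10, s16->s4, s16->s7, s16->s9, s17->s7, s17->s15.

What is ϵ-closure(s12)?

Start with {s12}.
From s12 via ϵ: add s8.
From s8 via ϵ: add s4, s7, s10.
From s4 via ϵ: add s14.
From s10 via ϵ: add s1, s5, s6.
From s1 via ϵ: add s2.
From s6 via ϵ: add s9.
No new states can be added; the closed set is {s1, s2, s4, s5, s6, s7, s8, s9, s10, s12, s14}.

{s1, s2, s4, s5, s6, s7, s8, s9, s10, s12, s14}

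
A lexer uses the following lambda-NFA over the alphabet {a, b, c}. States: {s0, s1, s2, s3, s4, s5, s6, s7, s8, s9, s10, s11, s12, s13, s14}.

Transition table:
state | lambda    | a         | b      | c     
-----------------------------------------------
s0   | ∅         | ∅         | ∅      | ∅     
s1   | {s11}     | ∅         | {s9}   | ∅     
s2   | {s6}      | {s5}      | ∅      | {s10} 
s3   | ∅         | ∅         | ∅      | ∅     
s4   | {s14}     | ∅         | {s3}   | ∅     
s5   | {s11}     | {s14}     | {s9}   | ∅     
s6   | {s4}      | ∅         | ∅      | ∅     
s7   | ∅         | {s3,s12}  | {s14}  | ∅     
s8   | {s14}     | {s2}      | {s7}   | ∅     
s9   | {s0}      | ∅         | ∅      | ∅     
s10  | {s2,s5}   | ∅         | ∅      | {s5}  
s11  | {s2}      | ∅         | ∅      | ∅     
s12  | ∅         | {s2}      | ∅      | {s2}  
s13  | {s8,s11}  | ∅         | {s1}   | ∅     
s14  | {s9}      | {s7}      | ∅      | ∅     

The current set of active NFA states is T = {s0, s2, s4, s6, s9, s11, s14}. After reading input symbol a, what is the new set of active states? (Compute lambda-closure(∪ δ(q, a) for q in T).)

s2 on a → {s5}.
s14 on a → {s7}.
No a-transition from s0, s4, s6, s9, s11.
Union after reading a: {s5, s7}.
Now take the lambda-closure:
From s5 via lambda: add s11.
From s11 via lambda: add s2.
From s2 via lambda: add s6.
From s6 via lambda: add s4.
From s4 via lambda: add s14.
From s14 via lambda: add s9.
From s9 via lambda: add s0.
No new states can be added; the closed set is {s0, s2, s4, s5, s6, s7, s9, s11, s14}.

{s0, s2, s4, s5, s6, s7, s9, s11, s14}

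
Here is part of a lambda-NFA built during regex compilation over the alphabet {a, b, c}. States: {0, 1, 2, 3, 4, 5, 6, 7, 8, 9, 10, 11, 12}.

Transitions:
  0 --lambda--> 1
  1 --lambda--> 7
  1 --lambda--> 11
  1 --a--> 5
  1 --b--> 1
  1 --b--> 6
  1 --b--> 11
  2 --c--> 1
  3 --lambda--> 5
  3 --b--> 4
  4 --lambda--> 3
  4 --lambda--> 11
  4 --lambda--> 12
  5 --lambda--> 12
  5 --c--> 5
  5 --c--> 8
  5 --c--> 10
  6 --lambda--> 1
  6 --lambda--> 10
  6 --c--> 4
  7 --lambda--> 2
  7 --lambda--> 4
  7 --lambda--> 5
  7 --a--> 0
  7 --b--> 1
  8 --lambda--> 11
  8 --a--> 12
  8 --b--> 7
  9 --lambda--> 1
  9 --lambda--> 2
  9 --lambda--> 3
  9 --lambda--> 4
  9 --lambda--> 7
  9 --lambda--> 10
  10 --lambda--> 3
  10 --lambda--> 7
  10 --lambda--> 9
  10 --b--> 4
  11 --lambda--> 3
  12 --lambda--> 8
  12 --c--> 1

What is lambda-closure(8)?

Start with {8}.
From 8 via lambda: add 11.
From 11 via lambda: add 3.
From 3 via lambda: add 5.
From 5 via lambda: add 12.
No new states can be added; the closed set is {3, 5, 8, 11, 12}.

{3, 5, 8, 11, 12}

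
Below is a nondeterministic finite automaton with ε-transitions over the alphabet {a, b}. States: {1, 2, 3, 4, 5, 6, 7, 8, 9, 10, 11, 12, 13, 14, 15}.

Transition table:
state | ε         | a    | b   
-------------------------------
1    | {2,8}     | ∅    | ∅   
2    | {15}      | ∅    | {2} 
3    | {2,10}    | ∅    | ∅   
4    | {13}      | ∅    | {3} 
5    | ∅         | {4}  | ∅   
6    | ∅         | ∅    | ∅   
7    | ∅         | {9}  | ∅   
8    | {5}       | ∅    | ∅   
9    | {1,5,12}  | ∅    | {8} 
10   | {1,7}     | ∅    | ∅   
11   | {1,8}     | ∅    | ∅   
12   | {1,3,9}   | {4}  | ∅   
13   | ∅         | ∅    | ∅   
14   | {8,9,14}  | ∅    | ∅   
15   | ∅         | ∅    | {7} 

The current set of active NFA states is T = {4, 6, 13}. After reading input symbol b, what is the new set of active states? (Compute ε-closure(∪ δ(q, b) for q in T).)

4 on b → {3}.
No b-transition from 6, 13.
Union after reading b: {3}.
Now take the ε-closure:
From 3 via ε: add 2, 10.
From 2 via ε: add 15.
From 10 via ε: add 1, 7.
From 1 via ε: add 8.
From 8 via ε: add 5.
No new states can be added; the closed set is {1, 2, 3, 5, 7, 8, 10, 15}.

{1, 2, 3, 5, 7, 8, 10, 15}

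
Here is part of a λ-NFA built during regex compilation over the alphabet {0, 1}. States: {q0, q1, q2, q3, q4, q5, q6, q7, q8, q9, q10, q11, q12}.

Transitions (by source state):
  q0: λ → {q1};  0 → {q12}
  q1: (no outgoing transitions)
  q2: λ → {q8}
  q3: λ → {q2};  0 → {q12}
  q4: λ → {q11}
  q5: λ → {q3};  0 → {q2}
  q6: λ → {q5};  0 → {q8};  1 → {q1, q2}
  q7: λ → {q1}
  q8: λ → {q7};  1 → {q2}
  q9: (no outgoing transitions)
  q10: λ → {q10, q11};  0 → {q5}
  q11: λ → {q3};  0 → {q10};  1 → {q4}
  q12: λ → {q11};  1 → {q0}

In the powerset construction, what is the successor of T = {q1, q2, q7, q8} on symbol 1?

{q1, q2, q7, q8}

q8 on 1 → {q2}.
No 1-transition from q1, q2, q7.
Union after reading 1: {q2}.
Now take the λ-closure:
From q2 via λ: add q8.
From q8 via λ: add q7.
From q7 via λ: add q1.
No new states can be added; the closed set is {q1, q2, q7, q8}.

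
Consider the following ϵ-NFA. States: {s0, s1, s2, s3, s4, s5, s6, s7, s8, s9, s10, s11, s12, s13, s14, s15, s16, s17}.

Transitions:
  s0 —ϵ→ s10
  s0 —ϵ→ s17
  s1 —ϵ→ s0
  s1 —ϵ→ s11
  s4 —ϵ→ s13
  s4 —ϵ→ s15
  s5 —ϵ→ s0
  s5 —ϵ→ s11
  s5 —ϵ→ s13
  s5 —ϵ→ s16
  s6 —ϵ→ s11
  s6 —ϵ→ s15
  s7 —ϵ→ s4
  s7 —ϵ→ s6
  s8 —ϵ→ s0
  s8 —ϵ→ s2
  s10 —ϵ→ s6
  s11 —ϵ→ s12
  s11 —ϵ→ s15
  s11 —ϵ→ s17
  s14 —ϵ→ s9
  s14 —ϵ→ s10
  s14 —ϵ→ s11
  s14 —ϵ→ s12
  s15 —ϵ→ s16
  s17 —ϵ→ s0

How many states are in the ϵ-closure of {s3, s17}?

9

Start with {s3, s17}.
From s17 via ϵ: add s0.
From s0 via ϵ: add s10.
From s10 via ϵ: add s6.
From s6 via ϵ: add s11, s15.
From s11 via ϵ: add s12.
From s15 via ϵ: add s16.
ϵ-closure = {s0, s3, s6, s10, s11, s12, s15, s16, s17}, which has 9 states.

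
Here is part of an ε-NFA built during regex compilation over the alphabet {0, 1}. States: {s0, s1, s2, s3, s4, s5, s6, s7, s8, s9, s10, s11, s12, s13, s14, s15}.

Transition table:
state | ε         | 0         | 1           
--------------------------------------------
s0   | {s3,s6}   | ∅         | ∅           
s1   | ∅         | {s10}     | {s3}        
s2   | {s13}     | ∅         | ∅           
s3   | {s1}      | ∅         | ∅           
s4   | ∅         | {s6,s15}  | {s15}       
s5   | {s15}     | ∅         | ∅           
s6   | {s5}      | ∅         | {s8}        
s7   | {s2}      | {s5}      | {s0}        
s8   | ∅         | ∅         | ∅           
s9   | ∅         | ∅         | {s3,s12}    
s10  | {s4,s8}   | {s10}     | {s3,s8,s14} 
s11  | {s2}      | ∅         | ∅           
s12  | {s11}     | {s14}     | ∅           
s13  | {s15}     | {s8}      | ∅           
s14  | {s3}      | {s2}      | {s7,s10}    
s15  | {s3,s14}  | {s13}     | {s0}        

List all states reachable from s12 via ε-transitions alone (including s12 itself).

{s1, s2, s3, s11, s12, s13, s14, s15}

Start with {s12}.
From s12 via ε: add s11.
From s11 via ε: add s2.
From s2 via ε: add s13.
From s13 via ε: add s15.
From s15 via ε: add s3, s14.
From s3 via ε: add s1.
No new states can be added; the closed set is {s1, s2, s3, s11, s12, s13, s14, s15}.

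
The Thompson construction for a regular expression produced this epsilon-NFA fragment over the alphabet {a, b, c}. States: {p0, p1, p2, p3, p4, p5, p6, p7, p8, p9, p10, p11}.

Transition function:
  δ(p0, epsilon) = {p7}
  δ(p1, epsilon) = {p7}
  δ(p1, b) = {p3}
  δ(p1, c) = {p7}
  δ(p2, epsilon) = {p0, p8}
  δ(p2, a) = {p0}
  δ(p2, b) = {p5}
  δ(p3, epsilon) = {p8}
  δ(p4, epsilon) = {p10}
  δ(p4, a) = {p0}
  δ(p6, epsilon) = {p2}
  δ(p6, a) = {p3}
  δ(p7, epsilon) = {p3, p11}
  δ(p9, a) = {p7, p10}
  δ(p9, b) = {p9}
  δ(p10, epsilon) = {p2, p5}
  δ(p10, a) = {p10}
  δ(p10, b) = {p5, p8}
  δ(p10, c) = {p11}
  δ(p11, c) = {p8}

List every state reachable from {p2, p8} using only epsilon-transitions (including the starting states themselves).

Start with {p2, p8}.
From p2 via epsilon: add p0.
From p0 via epsilon: add p7.
From p7 via epsilon: add p3, p11.
No new states can be added; the closed set is {p0, p2, p3, p7, p8, p11}.

{p0, p2, p3, p7, p8, p11}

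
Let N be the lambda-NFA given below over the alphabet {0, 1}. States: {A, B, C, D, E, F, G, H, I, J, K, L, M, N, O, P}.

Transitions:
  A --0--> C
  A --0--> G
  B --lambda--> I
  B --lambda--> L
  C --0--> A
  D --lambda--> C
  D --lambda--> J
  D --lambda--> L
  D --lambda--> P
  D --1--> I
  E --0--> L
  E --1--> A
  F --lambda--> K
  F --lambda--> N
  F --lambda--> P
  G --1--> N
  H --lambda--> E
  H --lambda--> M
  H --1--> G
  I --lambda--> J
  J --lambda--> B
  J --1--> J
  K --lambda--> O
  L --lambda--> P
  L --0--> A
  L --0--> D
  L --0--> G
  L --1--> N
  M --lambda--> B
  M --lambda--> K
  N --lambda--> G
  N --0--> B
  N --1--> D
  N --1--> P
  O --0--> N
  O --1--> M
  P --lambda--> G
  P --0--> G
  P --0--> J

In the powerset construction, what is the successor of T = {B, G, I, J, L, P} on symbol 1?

{B, G, I, J, L, N, P}

G on 1 → {N}.
J on 1 → {J}.
L on 1 → {N}.
No 1-transition from B, I, P.
Union after reading 1: {J, N}.
Now take the lambda-closure:
From J via lambda: add B.
From N via lambda: add G.
From B via lambda: add I, L.
From L via lambda: add P.
No new states can be added; the closed set is {B, G, I, J, L, N, P}.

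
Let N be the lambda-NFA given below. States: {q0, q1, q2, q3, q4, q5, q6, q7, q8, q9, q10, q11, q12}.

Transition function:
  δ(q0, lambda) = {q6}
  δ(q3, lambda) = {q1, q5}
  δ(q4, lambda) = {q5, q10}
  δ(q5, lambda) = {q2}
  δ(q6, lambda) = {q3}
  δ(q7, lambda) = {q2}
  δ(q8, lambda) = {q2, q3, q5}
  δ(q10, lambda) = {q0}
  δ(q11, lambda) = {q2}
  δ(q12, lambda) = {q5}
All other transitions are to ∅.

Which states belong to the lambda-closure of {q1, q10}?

Start with {q1, q10}.
From q10 via lambda: add q0.
From q0 via lambda: add q6.
From q6 via lambda: add q3.
From q3 via lambda: add q5.
From q5 via lambda: add q2.
No new states can be added; the closed set is {q0, q1, q2, q3, q5, q6, q10}.

{q0, q1, q2, q3, q5, q6, q10}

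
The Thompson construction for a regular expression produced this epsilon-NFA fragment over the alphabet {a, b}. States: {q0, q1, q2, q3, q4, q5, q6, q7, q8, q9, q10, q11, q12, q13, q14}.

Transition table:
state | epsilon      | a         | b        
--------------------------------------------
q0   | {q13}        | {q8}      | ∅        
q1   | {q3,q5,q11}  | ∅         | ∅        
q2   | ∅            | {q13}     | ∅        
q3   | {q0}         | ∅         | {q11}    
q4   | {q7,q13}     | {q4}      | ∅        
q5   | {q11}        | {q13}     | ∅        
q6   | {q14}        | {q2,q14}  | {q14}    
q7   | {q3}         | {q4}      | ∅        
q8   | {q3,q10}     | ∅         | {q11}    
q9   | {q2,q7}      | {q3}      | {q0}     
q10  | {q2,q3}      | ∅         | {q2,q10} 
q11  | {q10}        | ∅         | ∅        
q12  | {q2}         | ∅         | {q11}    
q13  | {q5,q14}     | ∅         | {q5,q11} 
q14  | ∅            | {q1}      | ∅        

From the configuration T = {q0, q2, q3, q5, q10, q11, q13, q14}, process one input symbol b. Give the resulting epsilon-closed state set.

q3 on b → {q11}.
q10 on b → {q2, q10}.
q13 on b → {q5, q11}.
No b-transition from q0, q2, q5, q11, q14.
Union after reading b: {q2, q5, q10, q11}.
Now take the epsilon-closure:
From q10 via epsilon: add q3.
From q3 via epsilon: add q0.
From q0 via epsilon: add q13.
From q13 via epsilon: add q14.
No new states can be added; the closed set is {q0, q2, q3, q5, q10, q11, q13, q14}.

{q0, q2, q3, q5, q10, q11, q13, q14}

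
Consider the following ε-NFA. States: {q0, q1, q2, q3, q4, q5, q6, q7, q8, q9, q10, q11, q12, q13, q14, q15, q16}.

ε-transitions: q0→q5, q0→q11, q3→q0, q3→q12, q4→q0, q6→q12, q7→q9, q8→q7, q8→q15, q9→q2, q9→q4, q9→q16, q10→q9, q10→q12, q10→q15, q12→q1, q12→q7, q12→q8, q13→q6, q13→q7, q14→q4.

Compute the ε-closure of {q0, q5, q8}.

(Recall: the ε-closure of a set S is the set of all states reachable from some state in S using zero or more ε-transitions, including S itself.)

{q0, q2, q4, q5, q7, q8, q9, q11, q15, q16}

Start with {q0, q5, q8}.
From q0 via ε: add q11.
From q8 via ε: add q7, q15.
From q7 via ε: add q9.
From q9 via ε: add q2, q4, q16.
No new states can be added; the closed set is {q0, q2, q4, q5, q7, q8, q9, q11, q15, q16}.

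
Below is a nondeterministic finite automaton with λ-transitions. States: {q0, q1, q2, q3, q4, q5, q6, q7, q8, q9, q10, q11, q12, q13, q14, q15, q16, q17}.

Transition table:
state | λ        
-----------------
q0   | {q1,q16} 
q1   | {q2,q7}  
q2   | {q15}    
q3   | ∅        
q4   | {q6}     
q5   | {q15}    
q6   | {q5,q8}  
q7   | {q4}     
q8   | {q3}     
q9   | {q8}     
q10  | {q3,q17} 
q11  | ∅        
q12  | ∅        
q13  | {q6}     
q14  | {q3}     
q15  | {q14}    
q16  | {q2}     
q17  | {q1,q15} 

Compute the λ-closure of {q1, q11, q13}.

{q1, q2, q3, q4, q5, q6, q7, q8, q11, q13, q14, q15}

Start with {q1, q11, q13}.
From q1 via λ: add q2, q7.
From q13 via λ: add q6.
From q2 via λ: add q15.
From q6 via λ: add q5, q8.
From q7 via λ: add q4.
From q8 via λ: add q3.
From q15 via λ: add q14.
No new states can be added; the closed set is {q1, q2, q3, q4, q5, q6, q7, q8, q11, q13, q14, q15}.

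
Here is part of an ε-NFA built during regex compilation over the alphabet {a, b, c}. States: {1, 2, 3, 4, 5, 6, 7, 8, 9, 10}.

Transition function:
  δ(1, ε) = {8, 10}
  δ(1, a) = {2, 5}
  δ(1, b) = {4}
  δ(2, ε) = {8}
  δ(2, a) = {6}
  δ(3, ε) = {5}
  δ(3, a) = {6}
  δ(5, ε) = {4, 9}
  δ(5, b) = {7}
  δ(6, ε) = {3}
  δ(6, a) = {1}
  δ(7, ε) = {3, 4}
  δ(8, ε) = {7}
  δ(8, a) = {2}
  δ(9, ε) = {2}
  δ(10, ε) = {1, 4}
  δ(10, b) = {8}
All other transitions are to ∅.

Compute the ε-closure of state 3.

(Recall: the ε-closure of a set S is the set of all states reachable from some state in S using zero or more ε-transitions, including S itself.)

{2, 3, 4, 5, 7, 8, 9}

Start with {3}.
From 3 via ε: add 5.
From 5 via ε: add 4, 9.
From 9 via ε: add 2.
From 2 via ε: add 8.
From 8 via ε: add 7.
No new states can be added; the closed set is {2, 3, 4, 5, 7, 8, 9}.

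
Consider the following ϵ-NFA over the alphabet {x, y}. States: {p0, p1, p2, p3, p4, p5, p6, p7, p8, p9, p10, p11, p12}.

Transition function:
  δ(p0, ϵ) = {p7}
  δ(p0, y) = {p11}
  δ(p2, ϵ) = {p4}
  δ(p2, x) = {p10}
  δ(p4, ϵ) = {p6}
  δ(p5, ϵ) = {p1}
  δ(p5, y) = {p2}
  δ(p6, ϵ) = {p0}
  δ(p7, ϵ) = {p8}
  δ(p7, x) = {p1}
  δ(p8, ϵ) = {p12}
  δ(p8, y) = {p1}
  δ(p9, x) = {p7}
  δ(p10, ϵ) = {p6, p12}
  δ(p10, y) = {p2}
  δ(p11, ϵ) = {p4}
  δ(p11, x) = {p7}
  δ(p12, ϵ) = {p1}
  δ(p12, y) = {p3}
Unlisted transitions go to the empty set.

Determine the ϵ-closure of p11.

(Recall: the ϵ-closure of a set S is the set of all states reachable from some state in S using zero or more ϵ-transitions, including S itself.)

{p0, p1, p4, p6, p7, p8, p11, p12}

Start with {p11}.
From p11 via ϵ: add p4.
From p4 via ϵ: add p6.
From p6 via ϵ: add p0.
From p0 via ϵ: add p7.
From p7 via ϵ: add p8.
From p8 via ϵ: add p12.
From p12 via ϵ: add p1.
No new states can be added; the closed set is {p0, p1, p4, p6, p7, p8, p11, p12}.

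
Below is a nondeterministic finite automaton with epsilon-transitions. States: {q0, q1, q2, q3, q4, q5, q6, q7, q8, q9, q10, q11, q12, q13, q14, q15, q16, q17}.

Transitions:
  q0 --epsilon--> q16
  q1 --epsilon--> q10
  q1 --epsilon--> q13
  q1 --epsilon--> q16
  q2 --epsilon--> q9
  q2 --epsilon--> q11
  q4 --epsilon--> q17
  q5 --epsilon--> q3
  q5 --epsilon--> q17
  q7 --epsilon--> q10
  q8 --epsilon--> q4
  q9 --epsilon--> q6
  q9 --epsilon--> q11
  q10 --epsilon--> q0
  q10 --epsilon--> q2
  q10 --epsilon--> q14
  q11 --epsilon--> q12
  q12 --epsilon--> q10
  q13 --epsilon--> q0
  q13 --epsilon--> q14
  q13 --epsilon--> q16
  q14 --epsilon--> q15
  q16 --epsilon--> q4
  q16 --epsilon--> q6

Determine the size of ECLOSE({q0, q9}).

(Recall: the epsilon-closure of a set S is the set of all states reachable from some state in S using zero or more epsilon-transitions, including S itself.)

12

Start with {q0, q9}.
From q0 via epsilon: add q16.
From q9 via epsilon: add q6, q11.
From q11 via epsilon: add q12.
From q16 via epsilon: add q4.
From q4 via epsilon: add q17.
From q12 via epsilon: add q10.
From q10 via epsilon: add q2, q14.
From q14 via epsilon: add q15.
epsilon-closure = {q0, q2, q4, q6, q9, q10, q11, q12, q14, q15, q16, q17}, which has 12 states.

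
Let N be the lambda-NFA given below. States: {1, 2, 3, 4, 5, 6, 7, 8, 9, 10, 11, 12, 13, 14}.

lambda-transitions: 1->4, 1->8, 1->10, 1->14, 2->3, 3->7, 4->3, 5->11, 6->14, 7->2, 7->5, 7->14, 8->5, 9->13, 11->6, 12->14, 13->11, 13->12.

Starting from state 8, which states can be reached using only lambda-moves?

Start with {8}.
From 8 via lambda: add 5.
From 5 via lambda: add 11.
From 11 via lambda: add 6.
From 6 via lambda: add 14.
No new states can be added; the closed set is {5, 6, 8, 11, 14}.

{5, 6, 8, 11, 14}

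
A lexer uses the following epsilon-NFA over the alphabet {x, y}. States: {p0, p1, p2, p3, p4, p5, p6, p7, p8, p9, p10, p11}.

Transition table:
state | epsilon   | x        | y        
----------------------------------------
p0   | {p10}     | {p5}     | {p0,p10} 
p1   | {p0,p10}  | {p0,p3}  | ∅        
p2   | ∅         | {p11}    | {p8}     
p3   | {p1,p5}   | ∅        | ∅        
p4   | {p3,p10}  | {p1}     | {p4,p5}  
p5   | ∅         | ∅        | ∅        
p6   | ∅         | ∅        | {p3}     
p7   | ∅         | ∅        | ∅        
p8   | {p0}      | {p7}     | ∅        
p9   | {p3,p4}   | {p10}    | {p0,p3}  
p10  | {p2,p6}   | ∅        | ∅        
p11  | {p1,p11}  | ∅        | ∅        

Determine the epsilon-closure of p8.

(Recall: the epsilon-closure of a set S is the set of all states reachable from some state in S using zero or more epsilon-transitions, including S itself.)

{p0, p2, p6, p8, p10}

Start with {p8}.
From p8 via epsilon: add p0.
From p0 via epsilon: add p10.
From p10 via epsilon: add p2, p6.
No new states can be added; the closed set is {p0, p2, p6, p8, p10}.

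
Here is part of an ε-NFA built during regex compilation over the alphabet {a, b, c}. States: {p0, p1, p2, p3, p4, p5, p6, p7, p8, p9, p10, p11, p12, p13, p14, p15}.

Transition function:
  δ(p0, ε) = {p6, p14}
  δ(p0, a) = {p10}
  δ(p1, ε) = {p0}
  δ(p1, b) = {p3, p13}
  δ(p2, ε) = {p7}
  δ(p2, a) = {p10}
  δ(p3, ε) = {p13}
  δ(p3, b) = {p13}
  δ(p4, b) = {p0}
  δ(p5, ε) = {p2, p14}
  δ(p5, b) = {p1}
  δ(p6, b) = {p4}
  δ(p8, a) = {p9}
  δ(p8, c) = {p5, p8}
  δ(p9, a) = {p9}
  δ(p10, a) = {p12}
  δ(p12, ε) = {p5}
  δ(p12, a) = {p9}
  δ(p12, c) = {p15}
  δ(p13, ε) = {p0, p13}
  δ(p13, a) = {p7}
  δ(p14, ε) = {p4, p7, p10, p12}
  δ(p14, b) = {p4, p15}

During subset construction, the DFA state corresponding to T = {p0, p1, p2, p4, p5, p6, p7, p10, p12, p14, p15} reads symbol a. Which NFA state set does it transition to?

{p2, p4, p5, p7, p9, p10, p12, p14}

p0 on a → {p10}.
p2 on a → {p10}.
p10 on a → {p12}.
p12 on a → {p9}.
No a-transition from p1, p4, p5, p6, p7, p14, p15.
Union after reading a: {p9, p10, p12}.
Now take the ε-closure:
From p12 via ε: add p5.
From p5 via ε: add p2, p14.
From p2 via ε: add p7.
From p14 via ε: add p4.
No new states can be added; the closed set is {p2, p4, p5, p7, p9, p10, p12, p14}.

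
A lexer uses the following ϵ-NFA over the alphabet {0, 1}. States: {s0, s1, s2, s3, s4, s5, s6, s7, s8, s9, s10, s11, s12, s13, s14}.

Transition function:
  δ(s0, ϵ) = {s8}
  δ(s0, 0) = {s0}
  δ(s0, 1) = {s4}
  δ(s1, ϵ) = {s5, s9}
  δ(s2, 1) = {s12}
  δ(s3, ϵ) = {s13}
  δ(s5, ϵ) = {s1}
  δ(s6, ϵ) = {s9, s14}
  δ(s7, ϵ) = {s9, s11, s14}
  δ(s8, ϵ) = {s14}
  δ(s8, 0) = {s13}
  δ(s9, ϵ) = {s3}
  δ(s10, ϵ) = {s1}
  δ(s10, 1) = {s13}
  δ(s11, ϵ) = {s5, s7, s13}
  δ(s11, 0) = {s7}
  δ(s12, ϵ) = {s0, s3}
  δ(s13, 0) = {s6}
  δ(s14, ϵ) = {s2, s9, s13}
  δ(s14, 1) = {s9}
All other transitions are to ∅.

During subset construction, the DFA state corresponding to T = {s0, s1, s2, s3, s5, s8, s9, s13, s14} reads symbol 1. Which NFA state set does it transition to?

s0 on 1 → {s4}.
s2 on 1 → {s12}.
s14 on 1 → {s9}.
No 1-transition from s1, s3, s5, s8, s9, s13.
Union after reading 1: {s4, s9, s12}.
Now take the ϵ-closure:
From s9 via ϵ: add s3.
From s12 via ϵ: add s0.
From s0 via ϵ: add s8.
From s3 via ϵ: add s13.
From s8 via ϵ: add s14.
From s14 via ϵ: add s2.
No new states can be added; the closed set is {s0, s2, s3, s4, s8, s9, s12, s13, s14}.

{s0, s2, s3, s4, s8, s9, s12, s13, s14}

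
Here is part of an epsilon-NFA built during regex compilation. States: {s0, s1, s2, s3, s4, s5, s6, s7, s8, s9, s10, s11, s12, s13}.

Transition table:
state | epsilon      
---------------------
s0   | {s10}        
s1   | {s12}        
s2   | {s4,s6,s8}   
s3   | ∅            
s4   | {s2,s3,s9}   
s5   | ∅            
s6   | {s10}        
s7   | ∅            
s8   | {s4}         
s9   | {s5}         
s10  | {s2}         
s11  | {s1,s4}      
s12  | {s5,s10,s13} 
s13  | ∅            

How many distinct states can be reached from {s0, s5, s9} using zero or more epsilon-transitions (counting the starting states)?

9

Start with {s0, s5, s9}.
From s0 via epsilon: add s10.
From s10 via epsilon: add s2.
From s2 via epsilon: add s4, s6, s8.
From s4 via epsilon: add s3.
epsilon-closure = {s0, s2, s3, s4, s5, s6, s8, s9, s10}, which has 9 states.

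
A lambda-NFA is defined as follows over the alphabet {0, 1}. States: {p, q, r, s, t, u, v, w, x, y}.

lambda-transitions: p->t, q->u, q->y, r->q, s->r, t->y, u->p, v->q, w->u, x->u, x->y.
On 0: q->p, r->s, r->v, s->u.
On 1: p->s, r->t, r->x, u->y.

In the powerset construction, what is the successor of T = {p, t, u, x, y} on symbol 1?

p on 1 → {s}.
u on 1 → {y}.
No 1-transition from t, x, y.
Union after reading 1: {s, y}.
Now take the lambda-closure:
From s via lambda: add r.
From r via lambda: add q.
From q via lambda: add u.
From u via lambda: add p.
From p via lambda: add t.
No new states can be added; the closed set is {p, q, r, s, t, u, y}.

{p, q, r, s, t, u, y}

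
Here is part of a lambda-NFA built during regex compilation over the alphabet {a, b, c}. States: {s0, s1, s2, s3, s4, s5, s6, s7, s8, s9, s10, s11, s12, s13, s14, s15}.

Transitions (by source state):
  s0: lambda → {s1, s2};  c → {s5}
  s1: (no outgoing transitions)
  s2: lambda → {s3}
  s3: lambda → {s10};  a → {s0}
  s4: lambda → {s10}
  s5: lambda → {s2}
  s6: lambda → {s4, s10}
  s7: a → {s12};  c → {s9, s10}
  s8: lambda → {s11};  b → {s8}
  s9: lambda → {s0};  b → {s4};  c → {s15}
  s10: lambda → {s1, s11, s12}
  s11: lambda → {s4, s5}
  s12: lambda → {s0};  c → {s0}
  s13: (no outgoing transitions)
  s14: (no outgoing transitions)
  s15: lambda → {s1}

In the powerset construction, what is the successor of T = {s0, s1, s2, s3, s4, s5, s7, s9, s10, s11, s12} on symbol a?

{s0, s1, s2, s3, s4, s5, s10, s11, s12}

s3 on a → {s0}.
s7 on a → {s12}.
No a-transition from s0, s1, s2, s4, s5, s9, s10, s11, s12.
Union after reading a: {s0, s12}.
Now take the lambda-closure:
From s0 via lambda: add s1, s2.
From s2 via lambda: add s3.
From s3 via lambda: add s10.
From s10 via lambda: add s11.
From s11 via lambda: add s4, s5.
No new states can be added; the closed set is {s0, s1, s2, s3, s4, s5, s10, s11, s12}.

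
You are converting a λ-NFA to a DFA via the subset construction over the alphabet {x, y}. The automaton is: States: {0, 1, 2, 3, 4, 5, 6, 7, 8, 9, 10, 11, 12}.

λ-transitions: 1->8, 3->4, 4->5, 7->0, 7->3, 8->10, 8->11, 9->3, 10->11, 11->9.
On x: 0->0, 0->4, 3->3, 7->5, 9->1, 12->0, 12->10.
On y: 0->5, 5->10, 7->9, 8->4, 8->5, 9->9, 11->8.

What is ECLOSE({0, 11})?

Start with {0, 11}.
From 11 via λ: add 9.
From 9 via λ: add 3.
From 3 via λ: add 4.
From 4 via λ: add 5.
No new states can be added; the closed set is {0, 3, 4, 5, 9, 11}.

{0, 3, 4, 5, 9, 11}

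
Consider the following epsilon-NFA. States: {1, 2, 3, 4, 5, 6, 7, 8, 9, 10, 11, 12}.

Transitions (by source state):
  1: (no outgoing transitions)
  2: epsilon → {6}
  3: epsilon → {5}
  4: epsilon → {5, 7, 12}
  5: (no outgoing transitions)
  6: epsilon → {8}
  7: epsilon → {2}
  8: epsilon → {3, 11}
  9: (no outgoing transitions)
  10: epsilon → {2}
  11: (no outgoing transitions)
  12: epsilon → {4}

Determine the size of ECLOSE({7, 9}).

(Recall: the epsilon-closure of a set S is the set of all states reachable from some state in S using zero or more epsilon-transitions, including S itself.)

Start with {7, 9}.
From 7 via epsilon: add 2.
From 2 via epsilon: add 6.
From 6 via epsilon: add 8.
From 8 via epsilon: add 3, 11.
From 3 via epsilon: add 5.
epsilon-closure = {2, 3, 5, 6, 7, 8, 9, 11}, which has 8 states.

8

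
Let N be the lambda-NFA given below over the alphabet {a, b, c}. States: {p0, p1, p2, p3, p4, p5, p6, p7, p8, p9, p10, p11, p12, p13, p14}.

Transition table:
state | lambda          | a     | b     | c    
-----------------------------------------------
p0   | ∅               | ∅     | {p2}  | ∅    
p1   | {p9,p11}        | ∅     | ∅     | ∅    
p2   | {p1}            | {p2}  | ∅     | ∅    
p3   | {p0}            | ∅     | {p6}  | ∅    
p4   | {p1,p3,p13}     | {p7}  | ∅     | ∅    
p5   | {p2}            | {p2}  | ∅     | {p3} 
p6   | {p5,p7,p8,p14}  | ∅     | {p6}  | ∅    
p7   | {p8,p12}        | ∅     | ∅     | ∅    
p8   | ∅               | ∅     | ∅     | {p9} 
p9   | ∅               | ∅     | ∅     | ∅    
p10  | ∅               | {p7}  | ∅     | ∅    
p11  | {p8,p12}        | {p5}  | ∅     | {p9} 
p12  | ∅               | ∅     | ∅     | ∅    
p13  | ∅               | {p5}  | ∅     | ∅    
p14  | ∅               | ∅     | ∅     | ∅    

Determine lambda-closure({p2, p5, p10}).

Start with {p2, p5, p10}.
From p2 via lambda: add p1.
From p1 via lambda: add p9, p11.
From p11 via lambda: add p8, p12.
No new states can be added; the closed set is {p1, p2, p5, p8, p9, p10, p11, p12}.

{p1, p2, p5, p8, p9, p10, p11, p12}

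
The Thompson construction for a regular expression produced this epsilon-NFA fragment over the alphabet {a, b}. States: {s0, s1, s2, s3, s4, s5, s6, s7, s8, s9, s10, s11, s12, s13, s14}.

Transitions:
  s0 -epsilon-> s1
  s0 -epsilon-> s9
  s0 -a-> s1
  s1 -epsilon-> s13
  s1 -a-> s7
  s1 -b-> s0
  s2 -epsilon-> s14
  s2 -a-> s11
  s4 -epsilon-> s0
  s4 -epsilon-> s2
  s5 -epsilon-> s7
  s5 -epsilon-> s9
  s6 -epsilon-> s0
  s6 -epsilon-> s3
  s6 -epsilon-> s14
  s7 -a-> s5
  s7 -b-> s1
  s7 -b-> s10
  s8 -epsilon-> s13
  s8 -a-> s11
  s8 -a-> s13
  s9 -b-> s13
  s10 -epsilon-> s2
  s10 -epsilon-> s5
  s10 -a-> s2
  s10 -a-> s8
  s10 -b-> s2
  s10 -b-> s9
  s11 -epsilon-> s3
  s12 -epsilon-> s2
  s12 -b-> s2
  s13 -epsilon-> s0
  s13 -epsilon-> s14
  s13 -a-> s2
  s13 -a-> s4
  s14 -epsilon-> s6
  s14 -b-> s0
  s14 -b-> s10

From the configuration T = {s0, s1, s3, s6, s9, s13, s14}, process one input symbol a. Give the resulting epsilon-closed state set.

{s0, s1, s2, s3, s4, s6, s7, s9, s13, s14}

s0 on a → {s1}.
s1 on a → {s7}.
s13 on a → {s2, s4}.
No a-transition from s3, s6, s9, s14.
Union after reading a: {s1, s2, s4, s7}.
Now take the epsilon-closure:
From s1 via epsilon: add s13.
From s2 via epsilon: add s14.
From s4 via epsilon: add s0.
From s0 via epsilon: add s9.
From s14 via epsilon: add s6.
From s6 via epsilon: add s3.
No new states can be added; the closed set is {s0, s1, s2, s3, s4, s6, s7, s9, s13, s14}.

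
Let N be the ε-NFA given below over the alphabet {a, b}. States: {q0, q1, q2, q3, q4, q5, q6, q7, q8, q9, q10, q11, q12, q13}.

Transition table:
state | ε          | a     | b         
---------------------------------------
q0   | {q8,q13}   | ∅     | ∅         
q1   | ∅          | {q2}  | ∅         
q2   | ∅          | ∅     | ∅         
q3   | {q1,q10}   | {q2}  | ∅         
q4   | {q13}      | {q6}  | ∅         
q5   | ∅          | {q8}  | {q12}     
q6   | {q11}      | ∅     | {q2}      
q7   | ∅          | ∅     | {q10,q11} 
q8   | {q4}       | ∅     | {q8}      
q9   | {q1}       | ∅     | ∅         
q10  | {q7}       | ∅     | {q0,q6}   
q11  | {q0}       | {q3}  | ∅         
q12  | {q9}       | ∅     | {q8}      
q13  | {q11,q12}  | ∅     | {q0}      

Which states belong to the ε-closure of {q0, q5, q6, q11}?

Start with {q0, q5, q6, q11}.
From q0 via ε: add q8, q13.
From q8 via ε: add q4.
From q13 via ε: add q12.
From q12 via ε: add q9.
From q9 via ε: add q1.
No new states can be added; the closed set is {q0, q1, q4, q5, q6, q8, q9, q11, q12, q13}.

{q0, q1, q4, q5, q6, q8, q9, q11, q12, q13}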